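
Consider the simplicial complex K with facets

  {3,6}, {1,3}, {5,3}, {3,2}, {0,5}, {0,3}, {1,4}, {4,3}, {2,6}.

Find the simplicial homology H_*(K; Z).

Order the vertices as 0 < 1 < 2 < 3 < 4 < 5 < 6. Listing each simplex with vertices in this order, K has dimension 1 with simplices:

  0-simplices (7): [0], [1], [2], [3], [4], [5], [6]
  1-simplices (9): [0,3], [0,5], [1,3], [1,4], [2,3], [2,6], [3,4], [3,5], [3,6]

Hence C_0 ≅ Z^7, C_1 ≅ Z^9.

∂_1: C_1 → C_0 maps an edge to its endpoints' difference, ∂[p,q] = q − p. For instance
  ∂[3,5] = [5] − [3].
The 7×9 boundary matrix has rank 6 and Smith normal form diag(1,1,1,1,1,1).

From H_k ≅ ker(∂_k) / im(∂_{k+1}) we obtain:

  H_0: rank C_0 − rank ∂_1 = 7 − 6 = 1, and the invariant factors of ∂_1 are all 1, so H_0 = Z.
  H_1: rank ker ∂_1 − rank ∂_2 = (9 − 6) − 0 = 3, and there is no ∂_2, so H_1 = Z^3.

As a check, the Euler characteristic is 7 − 9 = -2, which agrees with 1 − 3 = -2.

H_0 ≅ Z,  H_1 ≅ Z^3.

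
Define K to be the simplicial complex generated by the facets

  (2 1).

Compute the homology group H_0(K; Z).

H_0 ≅ Z.

Take the total order 1 < 2 on the vertex set. Then K (dimension 1) consists of the simplices:

  0-simplices (2): [1], [2]
  1-simplices (1): [1,2]

so the chain groups are C_0 ≅ Z^2, C_1 ≅ Z^1.

Boundary ∂_1: C_1 → C_0 maps an edge to its endpoints' difference, ∂[p,q] = q − p. For instance
  ∂[1,2] = [2] − [1].
The resulting 2×1 matrix has rank 1, and its Smith normal form has invariant factors (1).

Computing H_k = (kernel of ∂_k) / (image of ∂_{k+1}):

  H_0: rank C_0 − rank ∂_1 = 2 − 1 = 1, and the invariant factors of ∂_1 are all 1, so H_0 ≅ Z.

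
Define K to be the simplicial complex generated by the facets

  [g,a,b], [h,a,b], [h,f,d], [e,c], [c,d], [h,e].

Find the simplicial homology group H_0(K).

H_0 ≅ Z.

We work with the vertex ordering a < b < c < d < e < f < g < h. The simplices of K, each written with vertices in increasing order, are:

  0-simplices (8): a, b, c, d, e, f, g, h
  1-simplices (11): ab, ag, ah, bg, bh, cd, ce, df, dh, eh, fh
  2-simplices (3): abg, abh, dfh

Hence C_0 ≅ Z^8, C_1 ≅ Z^11, C_2 ≅ Z^3.

The boundary map ∂_1: C_1 → C_0 is given by ∂[p,q] = [q] − [p]. For instance
  ∂bg = g − b.
This gives a 8×11 integer matrix of rank 7; reducing to Smith normal form yields diagonal entries (1,1,1,1,1,1,1).

Boundary ∂_2: C_2 → C_1 sends each 2-simplex [p,q,r] to [q,r] − [p,r] + [p,q]. For instance
  ∂abg = bg − ag + ab,
  ∂dfh = fh − dh + df.
The resulting 11×3 matrix has rank 3, and its Smith normal form has invariant factors (1,1,1).

Reading off H_k = ker ∂_k / im ∂_{k+1}:

  H_0: rank C_0 − rank ∂_1 = 8 − 7 = 1, and the invariant factors of ∂_1 are all 1, so H_0 = Z.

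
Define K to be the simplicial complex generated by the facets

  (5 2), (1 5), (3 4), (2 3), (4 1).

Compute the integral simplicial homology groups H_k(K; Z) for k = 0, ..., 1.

Order the vertices as 1 < 2 < 3 < 4 < 5. Listing each simplex with vertices in this order, K has dimension 1 with simplices:

  0-simplices (5): [1], [2], [3], [4], [5]
  1-simplices (5): [1,4], [1,5], [2,3], [2,5], [3,4]

giving chain groups C_0 ≅ Z^5, C_1 ≅ Z^5.

Boundary ∂_1: C_1 → C_0 maps an edge to its endpoints' difference, ∂[p,q] = q − p. For instance
  ∂[3,4] = [4] − [3].
The resulting 5×5 matrix has rank 4, and its Smith normal form has invariant factors (1,1,1,1).

From H_k ≅ ker(∂_k) / im(∂_{k+1}) we obtain:

  H_0: rank C_0 − rank ∂_1 = 5 − 4 = 1, and the invariant factors of ∂_1 are all 1, so H_0 = Z.
  H_1: rank ker ∂_1 − rank ∂_2 = (5 − 4) − 0 = 1, and there is no ∂_2, so H_1 = Z.

H_0 = Z,  H_1 = Z.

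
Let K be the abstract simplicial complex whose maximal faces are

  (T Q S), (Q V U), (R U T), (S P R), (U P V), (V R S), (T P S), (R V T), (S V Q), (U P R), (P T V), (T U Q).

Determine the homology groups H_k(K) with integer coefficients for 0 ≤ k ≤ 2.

Take the total order P < Q < R < S < T < U < V on the vertex set. Then K (dimension 2) consists of the simplices:

  0-simplices (7): P, Q, R, S, T, U, V
  1-simplices (18): PR, PS, PT, PU, PV, QS, QT, QU, QV, RS, RT, RU, RV, ST, SV, TU, TV, UV
  2-simplices (12): PRS, PRU, PST, PTV, PUV, QST, QSV, QTU, QUV, RSV, RTU, RTV

so the chain groups are C_0 ≅ Z^7, C_1 ≅ Z^18, C_2 ≅ Z^12.

The boundary map ∂_1: C_1 → C_0 is given by ∂[p,q] = [q] − [p].
This gives a 7×18 integer matrix of rank 6; reducing to Smith normal form yields diagonal entries (1,1,1,1,1,1).

∂_2: C_2 → C_1 acts by ∂[p,q,r] = [q,r] − [p,r] + [p,q]. For instance
  ∂PUV = UV − PV + PU,
  ∂PST = ST − PT + PS.
As a 18×12 matrix over Z this has rank 12, with invariant factors (1,1,1,1,1,1,1,1,1,1,1,2).

Reading off H_k = ker ∂_k / im ∂_{k+1}:

  H_0: rank C_0 − rank ∂_1 = 7 − 6 = 1, and the invariant factors of ∂_1 are all 1, so H_0 ≅ Z.
  H_1: rank ker ∂_1 − rank ∂_2 = (18 − 6) − 12 = 0, and ∂_2 has invariant factor 2 > 1, so H_1 ≅ Z/2Z.
  H_2: rank ker ∂_2 − rank ∂_3 = (12 − 12) − 0 = 0, and there is no ∂_3, so H_2 ≅ 0.

(K is a triangulation of the real projective plane RP^2.)

H_0 = Z,  H_1 = Z/2Z,  H_2 = 0.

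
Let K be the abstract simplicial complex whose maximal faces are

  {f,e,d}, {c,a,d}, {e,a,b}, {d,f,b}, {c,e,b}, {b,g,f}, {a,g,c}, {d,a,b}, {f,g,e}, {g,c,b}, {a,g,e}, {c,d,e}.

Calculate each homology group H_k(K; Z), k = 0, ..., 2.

K has 7 vertices, 18 edges, 12 triangles.
rank ∂_0 = 0, rank ∂_1 = 6 ⇒ b_0 = 7 − 0 − 6 = 1; all invariant factors of ∂_1 are 1 so no torsion. So H_0 = Z.
rank ∂_1 = 6, rank ∂_2 = 12 ⇒ b_1 = 18 − 6 − 12 = 0; ∂_2 has invariant factor(s) [2] giving torsion. So H_1 = Z_2.
rank ∂_2 = 12, rank ∂_3 = 0 ⇒ b_2 = 12 − 12 − 0 = 0. So H_2 = 0.

H_0 ≅ Z,  H_1 ≅ Z_2,  H_2 = 0.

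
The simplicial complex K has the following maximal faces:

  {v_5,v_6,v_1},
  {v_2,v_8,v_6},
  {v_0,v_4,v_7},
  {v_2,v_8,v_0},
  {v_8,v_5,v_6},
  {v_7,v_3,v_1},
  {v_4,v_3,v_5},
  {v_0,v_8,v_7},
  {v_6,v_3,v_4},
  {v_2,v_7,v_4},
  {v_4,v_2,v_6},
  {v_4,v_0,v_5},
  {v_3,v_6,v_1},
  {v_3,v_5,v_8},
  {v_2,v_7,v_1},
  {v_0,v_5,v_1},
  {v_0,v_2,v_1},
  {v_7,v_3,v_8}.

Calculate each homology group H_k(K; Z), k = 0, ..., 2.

We work with the vertex ordering v_0 < v_1 < v_2 < v_3 < v_4 < v_5 < v_6 < v_7 < v_8. The simplices of K, each written with vertices in increasing order, are:

  0-simplices (9): [v_0], [v_1], [v_2], [v_3], [v_4], [v_5], [v_6], [v_7], [v_8]
  1-simplices (27): (27 of them)
  2-simplices (18): (18 of them)

giving chain groups C_0 ≅ Z^9, C_1 ≅ Z^27, C_2 ≅ Z^18.

Boundary ∂_1: C_1 → C_0 maps an edge to its endpoints' difference, ∂[p,q] = q − p.
The resulting 9×27 matrix has rank 8, and its Smith normal form has invariant factors (1,1,1,1,1,1,1,1).

Boundary ∂_2: C_2 → C_1 maps a triangle to the signed sum of its edges. For instance
  ∂[v_3,v_4,v_5] = [v_4,v_5] − [v_3,v_5] + [v_3,v_4],
  ∂[v_1,v_3,v_6] = [v_3,v_6] − [v_1,v_6] + [v_1,v_3].
As a 27×18 matrix over Z this has rank 18, with invariant factors (1,1,1,1,1,1,1,1,1,1,1,1,1,1,1,1,1,2).

From H_k ≅ ker(∂_k) / im(∂_{k+1}) we obtain:

  H_0: rank C_0 − rank ∂_1 = 9 − 8 = 1, and the invariant factors of ∂_1 are all 1, so H_0 ≅ Z.
  H_1: rank ker ∂_1 − rank ∂_2 = (27 − 8) − 18 = 1, and ∂_2 has invariant factor 2 > 1, so H_1 ≅ Z ⊕ Z/2Z.
  H_2: rank ker ∂_2 − rank ∂_3 = (18 − 18) − 0 = 0, and there is no ∂_3, so H_2 ≅ 0.

(K is a triangulation of the Klein bottle.)

H_0 ≅ Z,  H_1 ≅ Z ⊕ Z/2Z,  H_2 = 0.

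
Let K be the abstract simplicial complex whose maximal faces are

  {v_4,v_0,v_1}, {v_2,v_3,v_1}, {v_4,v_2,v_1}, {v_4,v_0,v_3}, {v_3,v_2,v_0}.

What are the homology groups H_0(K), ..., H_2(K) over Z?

Take the total order v_0 < v_1 < v_2 < v_3 < v_4 on the vertex set. Then K (dimension 2) consists of the simplices:

  0-simplices (5): [v_0], [v_1], [v_2], [v_3], [v_4]
  1-simplices (10): [v_0,v_1], [v_0,v_2], [v_0,v_3], [v_0,v_4], [v_1,v_2], [v_1,v_3], [v_1,v_4], [v_2,v_3], [v_2,v_4], [v_3,v_4]
  2-simplices (5): [v_0,v_1,v_4], [v_0,v_2,v_3], [v_0,v_3,v_4], [v_1,v_2,v_3], [v_1,v_2,v_4]

giving chain groups C_0 ≅ Z^5, C_1 ≅ Z^10, C_2 ≅ Z^5.

The boundary map ∂_1: C_1 → C_0 maps an edge to its endpoints' difference, ∂[p,q] = q − p. For instance
  ∂[v_1,v_4] = [v_4] − [v_1].
The 5×10 boundary matrix has rank 4 and Smith normal form diag(1,1,1,1).

∂_2: C_2 → C_1 acts by ∂[p,q,r] = [q,r] − [p,r] + [p,q]. For instance
  ∂[v_1,v_2,v_4] = [v_2,v_4] − [v_1,v_4] + [v_1,v_2],
  ∂[v_0,v_1,v_4] = [v_1,v_4] − [v_0,v_4] + [v_0,v_1].
The resulting 10×5 matrix has rank 5, and its Smith normal form has invariant factors (1,1,1,1,1).

Computing H_k = (kernel of ∂_k) / (image of ∂_{k+1}):

  H_0: rank C_0 − rank ∂_1 = 5 − 4 = 1, and the invariant factors of ∂_1 are all 1, so H_0 ≅ Z.
  H_1: rank ker ∂_1 − rank ∂_2 = (10 − 4) − 5 = 1, and the invariant factors of ∂_2 are all 1, so H_1 ≅ Z.
  H_2: rank ker ∂_2 − rank ∂_3 = (5 − 5) − 0 = 0, and there is no ∂_3, so H_2 ≅ 0.

As a check, the Euler characteristic is 5 − 10 + 5 = 0, which agrees with 1 − 1 + 0 = 0.

H_0 = Z,  H_1 = Z,  H_2 = 0.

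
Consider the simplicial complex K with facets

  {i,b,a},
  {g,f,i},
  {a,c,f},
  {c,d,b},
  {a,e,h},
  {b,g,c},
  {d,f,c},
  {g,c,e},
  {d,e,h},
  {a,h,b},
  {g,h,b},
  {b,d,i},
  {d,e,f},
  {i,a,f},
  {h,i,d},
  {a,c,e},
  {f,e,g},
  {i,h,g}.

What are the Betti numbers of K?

We work with the vertex ordering a < b < c < d < e < f < g < h < i. The simplices of K, each written with vertices in increasing order, are:

  0-simplices (9): a, b, c, d, e, f, g, h, i
  1-simplices (27): ab, ac, ae, af, ah, ai, bc, bd, bg, bh, bi, cd, ce, cf, cg, de, df, dh, di, ef, eg, eh, fg, fi, gh, gi, hi
  2-simplices (18): abh, abi, ace, acf, aeh, afi, bcd, bcg, bdi, bgh, cdf, ceg, def, deh, dhi, efg, fgi, ghi

giving chain groups C_0 ≅ Z^9, C_1 ≅ Z^27, C_2 ≅ Z^18.

∂_1: C_1 → C_0 maps an edge to its endpoints' difference, ∂[p,q] = q − p.
This gives a 9×27 integer matrix of rank 8; reducing to Smith normal form yields diagonal entries (1,1,1,1,1,1,1,1).

∂_2: C_2 → C_1 acts by ∂[p,q,r] = [q,r] − [p,r] + [p,q]. For instance
  ∂fgi = gi − fi + fg,
  ∂acf = cf − af + ac.
This gives a 27×18 integer matrix of rank 18; reducing to Smith normal form yields diagonal entries (1,1,1,1,1,1,1,1,1,1,1,1,1,1,1,1,1,2).

Computing H_k = (kernel of ∂_k) / (image of ∂_{k+1}):

  H_0: rank C_0 − rank ∂_1 = 9 − 8 = 1, and the invariant factors of ∂_1 are all 1, so H_0 = Z.
  H_1: rank ker ∂_1 − rank ∂_2 = (27 − 8) − 18 = 1, and ∂_2 has invariant factor 2 > 1, so H_1 = Z ⊕ Z/2Z.
  H_2: rank ker ∂_2 − rank ∂_3 = (18 − 18) − 0 = 0, and there is no ∂_3, so H_2 = 0.

As a check, the Euler characteristic is 9 − 27 + 18 = 0, which agrees with 1 − 1 + 0 = 0.
(K is a triangulation of the Klein bottle.)

Hence the Betti numbers are b_0 = 1, b_1 = 1, b_2 = 0.

b_0 = 1, b_1 = 1, b_2 = 0.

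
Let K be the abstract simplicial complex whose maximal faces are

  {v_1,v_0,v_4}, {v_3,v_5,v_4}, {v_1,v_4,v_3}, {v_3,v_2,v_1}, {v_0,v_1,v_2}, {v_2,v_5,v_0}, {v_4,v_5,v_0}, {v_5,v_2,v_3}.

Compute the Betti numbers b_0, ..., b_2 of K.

Take the total order v_0 < v_1 < v_2 < v_3 < v_4 < v_5 on the vertex set. Then K (dimension 2) consists of the simplices:

  0-simplices (6): [v_0], [v_1], [v_2], [v_3], [v_4], [v_5]
  1-simplices (12): [v_0,v_1], [v_0,v_2], [v_0,v_4], [v_0,v_5], [v_1,v_2], [v_1,v_3], [v_1,v_4], [v_2,v_3], [v_2,v_5], [v_3,v_4], [v_3,v_5], [v_4,v_5]
  2-simplices (8): [v_0,v_1,v_2], [v_0,v_1,v_4], [v_0,v_2,v_5], [v_0,v_4,v_5], [v_1,v_2,v_3], [v_1,v_3,v_4], [v_2,v_3,v_5], [v_3,v_4,v_5]

so the chain groups are C_0 ≅ Z^6, C_1 ≅ Z^12, C_2 ≅ Z^8.

∂_1: C_1 → C_0 sends each edge [p,q] (with p < q) to q − p.
The resulting 6×12 matrix has rank 5, and its Smith normal form has invariant factors (1,1,1,1,1).

The boundary map ∂_2: C_2 → C_1 maps a triangle to the signed sum of its edges. For instance
  ∂[v_0,v_4,v_5] = [v_4,v_5] − [v_0,v_5] + [v_0,v_4],
  ∂[v_1,v_2,v_3] = [v_2,v_3] − [v_1,v_3] + [v_1,v_2].
This gives a 12×8 integer matrix of rank 7; reducing to Smith normal form yields diagonal entries (1,1,1,1,1,1,1).

From H_k ≅ ker(∂_k) / im(∂_{k+1}) we obtain:

  H_0: rank C_0 − rank ∂_1 = 6 − 5 = 1, and the invariant factors of ∂_1 are all 1, so H_0 ≅ Z.
  H_1: rank ker ∂_1 − rank ∂_2 = (12 − 5) − 7 = 0, and the invariant factors of ∂_2 are all 1, so H_1 ≅ 0.
  H_2: rank ker ∂_2 − rank ∂_3 = (8 − 7) − 0 = 1, and there is no ∂_3, so H_2 ≅ Z.

Hence the Betti numbers are b_0 = 1, b_1 = 0, b_2 = 1.

b_0 = 1, b_1 = 0, b_2 = 1.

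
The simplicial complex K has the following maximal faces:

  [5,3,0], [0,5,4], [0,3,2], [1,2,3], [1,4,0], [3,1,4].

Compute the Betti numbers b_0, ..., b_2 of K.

b_0 = 1, b_1 = 1, b_2 = 0.

Take the total order 0 < 1 < 2 < 3 < 4 < 5 on the vertex set. Then K (dimension 2) consists of the simplices:

  0-simplices (6): [0], [1], [2], [3], [4], [5]
  1-simplices (12): [0,1], [0,2], [0,3], [0,4], [0,5], [1,2], [1,3], [1,4], [2,3], [3,4], [3,5], [4,5]
  2-simplices (6): [0,1,4], [0,2,3], [0,3,5], [0,4,5], [1,2,3], [1,3,4]

giving chain groups C_0 ≅ Z^6, C_1 ≅ Z^12, C_2 ≅ Z^6.

∂_1: C_1 → C_0 is given by ∂[p,q] = [q] − [p]. For instance
  ∂[0,1] = [1] − [0].
The resulting 6×12 matrix has rank 5, and its Smith normal form has invariant factors (1,1,1,1,1).

Boundary ∂_2: C_2 → C_1 acts by ∂[p,q,r] = [q,r] − [p,r] + [p,q]. For instance
  ∂[1,2,3] = [2,3] − [1,3] + [1,2],
  ∂[0,3,5] = [3,5] − [0,5] + [0,3].
The resulting 12×6 matrix has rank 6, and its Smith normal form has invariant factors (1,1,1,1,1,1).

Reading off H_k = ker ∂_k / im ∂_{k+1}:

  H_0: rank C_0 − rank ∂_1 = 6 − 5 = 1, and the invariant factors of ∂_1 are all 1, so H_0 ≅ Z.
  H_1: rank ker ∂_1 − rank ∂_2 = (12 − 5) − 6 = 1, and the invariant factors of ∂_2 are all 1, so H_1 ≅ Z.
  H_2: rank ker ∂_2 − rank ∂_3 = (6 − 6) − 0 = 0, and there is no ∂_3, so H_2 ≅ 0.

(K is a triangulation of the cylinder S^1 x I.)

Hence the Betti numbers are b_0 = 1, b_1 = 1, b_2 = 0.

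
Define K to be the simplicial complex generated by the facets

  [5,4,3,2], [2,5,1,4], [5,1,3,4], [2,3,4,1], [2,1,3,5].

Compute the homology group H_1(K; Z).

H_1 ≅ 0.

We work with the vertex ordering 1 < 2 < 3 < 4 < 5. The simplices of K, each written with vertices in increasing order, are:

  0-simplices (5): [1], [2], [3], [4], [5]
  1-simplices (10): [1,2], [1,3], [1,4], [1,5], [2,3], [2,4], [2,5], [3,4], [3,5], [4,5]
  2-simplices (10): [1,2,3], [1,2,4], [1,2,5], [1,3,4], [1,3,5], [1,4,5], [2,3,4], [2,3,5], [2,4,5], [3,4,5]
  3-simplices (5): [1,2,3,4], [1,2,3,5], [1,2,4,5], [1,3,4,5], [2,3,4,5]

Hence C_0 ≅ Z^5, C_1 ≅ Z^10, C_2 ≅ Z^10, C_3 ≅ Z^5.

∂_1: C_1 → C_0 maps an edge to its endpoints' difference, ∂[p,q] = q − p. For instance
  ∂[2,3] = [3] − [2].
As a 5×10 matrix over Z this has rank 4, with invariant factors (1,1,1,1).

Boundary ∂_2: C_2 → C_1 acts by ∂[p,q,r] = [q,r] − [p,r] + [p,q]. For instance
  ∂[2,4,5] = [4,5] − [2,5] + [2,4],
  ∂[1,3,4] = [3,4] − [1,4] + [1,3].
The 10×10 boundary matrix has rank 6 and Smith normal form diag(1,1,1,1,1,1).

The boundary map ∂_3: C_3 → C_2 sends each 3-simplex σ to the alternating sum Σ_i (−1)^i (σ with its i-th vertex removed). For instance
  ∂[2,3,4,5] = [3,4,5] − [2,4,5] + [2,3,5] − [2,3,4],
  ∂[1,2,3,5] = [2,3,5] − [1,3,5] + [1,2,5] − [1,2,3].
This gives a 10×5 integer matrix of rank 4; reducing to Smith normal form yields diagonal entries (1,1,1,1).

From H_k ≅ ker(∂_k) / im(∂_{k+1}) we obtain:

  H_1: rank ker ∂_1 − rank ∂_2 = (10 − 4) − 6 = 0, and the invariant factors of ∂_2 are all 1, so H_1 = 0.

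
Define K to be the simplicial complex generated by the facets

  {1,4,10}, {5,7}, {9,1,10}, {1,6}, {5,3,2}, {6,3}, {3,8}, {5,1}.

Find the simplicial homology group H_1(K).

Take the total order 1 < 2 < 3 < 4 < 5 < 6 < 7 < 8 < 9 < 10 on the vertex set. Then K (dimension 2) consists of the simplices:

  0-simplices (10): [1], [2], [3], [4], [5], [6], [7], [8], [9], [10]
  1-simplices (13): [1,4], [1,5], [1,6], [1,9], [1,10], [2,3], [2,5], [3,5], [3,6], [3,8], [4,10], [5,7], [9,10]
  2-simplices (3): [1,4,10], [1,9,10], [2,3,5]

Hence C_0 ≅ Z^10, C_1 ≅ Z^13, C_2 ≅ Z^3.

Boundary ∂_1: C_1 → C_0 sends each edge [p,q] (with p < q) to q − p.
This gives a 10×13 integer matrix of rank 9; reducing to Smith normal form yields diagonal entries (1,1,1,1,1,1,1,1,1).

Boundary ∂_2: C_2 → C_1 acts by ∂[p,q,r] = [q,r] − [p,r] + [p,q]. For instance
  ∂[2,3,5] = [3,5] − [2,5] + [2,3],
  ∂[1,4,10] = [4,10] − [1,10] + [1,4].
This gives a 13×3 integer matrix of rank 3; reducing to Smith normal form yields diagonal entries (1,1,1).

Computing H_k = (kernel of ∂_k) / (image of ∂_{k+1}):

  H_1: rank ker ∂_1 − rank ∂_2 = (13 − 9) − 3 = 1, and the invariant factors of ∂_2 are all 1, so H_1 ≅ Z.

H_1 = Z.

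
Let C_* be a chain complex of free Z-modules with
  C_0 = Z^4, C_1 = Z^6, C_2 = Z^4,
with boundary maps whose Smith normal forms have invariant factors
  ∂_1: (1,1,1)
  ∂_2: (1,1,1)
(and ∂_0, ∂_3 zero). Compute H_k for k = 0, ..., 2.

H_0 ≅ Z,  H_1 = 0,  H_2 ≅ Z.

H_0: b_0 = 4 − 0 − 3 = 1; torsion from ∂_1 factors > 1: none. So H_0 ≅ Z.
H_1: b_1 = 6 − 3 − 3 = 0; torsion from ∂_2 factors > 1: none. So H_1 ≅ 0.
H_2: b_2 = 4 − 3 − 0 = 1; torsion from ∂_3 factors > 1: none. So H_2 ≅ Z.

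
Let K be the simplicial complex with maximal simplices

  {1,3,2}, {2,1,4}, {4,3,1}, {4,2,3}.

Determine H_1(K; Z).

We work with the vertex ordering 1 < 2 < 3 < 4. The simplices of K, each written with vertices in increasing order, are:

  0-simplices (4): [1], [2], [3], [4]
  1-simplices (6): [1,2], [1,3], [1,4], [2,3], [2,4], [3,4]
  2-simplices (4): [1,2,3], [1,2,4], [1,3,4], [2,3,4]

so the chain groups are C_0 ≅ Z^4, C_1 ≅ Z^6, C_2 ≅ Z^4.

The boundary map ∂_1: C_1 → C_0 sends each edge [p,q] (with p < q) to q − p. For instance
  ∂[2,3] = [3] − [2].
As a 4×6 matrix over Z this has rank 3, with invariant factors (1,1,1).

The boundary map ∂_2: C_2 → C_1 maps a triangle to the signed sum of its edges. For instance
  ∂[1,3,4] = [3,4] − [1,4] + [1,3],
  ∂[1,2,3] = [2,3] − [1,3] + [1,2].
As a 6×4 matrix over Z this has rank 3, with invariant factors (1,1,1).

From H_k ≅ ker(∂_k) / im(∂_{k+1}) we obtain:

  H_1: rank ker ∂_1 − rank ∂_2 = (6 − 3) − 3 = 0, and the invariant factors of ∂_2 are all 1, so H_1 = 0.

H_1 = 0.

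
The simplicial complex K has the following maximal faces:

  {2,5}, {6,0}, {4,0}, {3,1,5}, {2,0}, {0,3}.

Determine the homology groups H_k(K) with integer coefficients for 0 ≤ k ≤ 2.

Take the total order 0 < 1 < 2 < 3 < 4 < 5 < 6 on the vertex set. Then K (dimension 2) consists of the simplices:

  0-simplices (7): [0], [1], [2], [3], [4], [5], [6]
  1-simplices (8): [0,2], [0,3], [0,4], [0,6], [1,3], [1,5], [2,5], [3,5]
  2-simplices (1): [1,3,5]

so the chain groups are C_0 ≅ Z^7, C_1 ≅ Z^8, C_2 ≅ Z^1.

∂_1: C_1 → C_0 maps an edge to its endpoints' difference, ∂[p,q] = q − p. For instance
  ∂[1,3] = [3] − [1].
The resulting 7×8 matrix has rank 6, and its Smith normal form has invariant factors (1,1,1,1,1,1).

∂_2: C_2 → C_1 acts by ∂[p,q,r] = [q,r] − [p,r] + [p,q]. For instance
  ∂[1,3,5] = [3,5] − [1,5] + [1,3].
The resulting 8×1 matrix has rank 1, and its Smith normal form has invariant factors (1).

Reading off H_k = ker ∂_k / im ∂_{k+1}:

  H_0: rank C_0 − rank ∂_1 = 7 − 6 = 1, and the invariant factors of ∂_1 are all 1, so H_0 ≅ Z.
  H_1: rank ker ∂_1 − rank ∂_2 = (8 − 6) − 1 = 1, and the invariant factors of ∂_2 are all 1, so H_1 ≅ Z.
  H_2: rank ker ∂_2 − rank ∂_3 = (1 − 1) − 0 = 0, and there is no ∂_3, so H_2 ≅ 0.

H_0 ≅ Z,  H_1 ≅ Z,  H_2 = 0.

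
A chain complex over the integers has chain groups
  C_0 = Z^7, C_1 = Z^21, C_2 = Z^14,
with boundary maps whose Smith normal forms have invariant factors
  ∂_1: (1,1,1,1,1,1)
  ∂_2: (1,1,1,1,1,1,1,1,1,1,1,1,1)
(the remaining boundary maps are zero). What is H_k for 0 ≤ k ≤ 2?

H_0: b_0 = 7 − 0 − 6 = 1; torsion from ∂_1 factors > 1: none. So H_0 = Z.
H_1: b_1 = 21 − 6 − 13 = 2; torsion from ∂_2 factors > 1: none. So H_1 = Z^2.
H_2: b_2 = 14 − 13 − 0 = 1; torsion from ∂_3 factors > 1: none. So H_2 = Z.

H_0 = Z,  H_1 = Z^2,  H_2 = Z.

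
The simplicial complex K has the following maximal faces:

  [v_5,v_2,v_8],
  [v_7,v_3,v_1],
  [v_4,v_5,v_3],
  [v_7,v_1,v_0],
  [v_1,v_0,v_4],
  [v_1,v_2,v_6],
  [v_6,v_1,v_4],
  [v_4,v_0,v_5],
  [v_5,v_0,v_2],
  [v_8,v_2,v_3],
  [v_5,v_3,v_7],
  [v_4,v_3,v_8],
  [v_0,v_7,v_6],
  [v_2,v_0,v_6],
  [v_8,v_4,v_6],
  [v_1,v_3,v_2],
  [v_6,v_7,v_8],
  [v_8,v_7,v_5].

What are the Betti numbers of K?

b_0 = 1, b_1 = 1, b_2 = 0.

Fix the vertex order v_0 < v_1 < v_2 < v_3 < v_4 < v_5 < v_6 < v_7 < v_8 and write every simplex with vertices in increasing order. Then dim K = 2 and the simplices of K are:

  0-simplices (9): [v_0], [v_1], [v_2], [v_3], [v_4], [v_5], [v_6], [v_7], [v_8]
  1-simplices (27): (27 of them)
  2-simplices (18): (18 of them)

giving chain groups C_0 ≅ Z^9, C_1 ≅ Z^27, C_2 ≅ Z^18.

Boundary ∂_1: C_1 → C_0 sends each edge [p,q] (with p < q) to q − p. For instance
  ∂[v_2,v_5] = [v_5] − [v_2].
The 9×27 boundary matrix has rank 8 and Smith normal form diag(1,1,1,1,1,1,1,1).

∂_2: C_2 → C_1 maps a triangle to the signed sum of its edges. For instance
  ∂[v_1,v_4,v_6] = [v_4,v_6] − [v_1,v_6] + [v_1,v_4],
  ∂[v_0,v_2,v_5] = [v_2,v_5] − [v_0,v_5] + [v_0,v_2].
The resulting 27×18 matrix has rank 18, and its Smith normal form has invariant factors (1,1,1,1,1,1,1,1,1,1,1,1,1,1,1,1,1,2).

From H_k ≅ ker(∂_k) / im(∂_{k+1}) we obtain:

  H_0: rank C_0 − rank ∂_1 = 9 − 8 = 1, and the invariant factors of ∂_1 are all 1, so H_0 ≅ Z.
  H_1: rank ker ∂_1 − rank ∂_2 = (27 − 8) − 18 = 1, and ∂_2 has invariant factor 2 > 1, so H_1 ≅ Z ⊕ Z/2.
  H_2: rank ker ∂_2 − rank ∂_3 = (18 − 18) − 0 = 0, and there is no ∂_3, so H_2 ≅ 0.

(K is a triangulation of the Klein bottle.)

Hence the Betti numbers are b_0 = 1, b_1 = 1, b_2 = 0.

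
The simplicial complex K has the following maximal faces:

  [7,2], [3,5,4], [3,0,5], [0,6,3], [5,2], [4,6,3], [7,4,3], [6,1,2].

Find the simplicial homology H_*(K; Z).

Fix the vertex order 0 < 1 < 2 < 3 < 4 < 5 < 6 < 7 and write every simplex with vertices in increasing order. Then dim K = 2 and the simplices of K are:

  0-simplices (8): [0], [1], [2], [3], [4], [5], [6], [7]
  1-simplices (15): [0,3], [0,5], [0,6], [1,2], [1,6], [2,5], [2,6], [2,7], [3,4], [3,5], [3,6], [3,7], [4,5], [4,6], [4,7]
  2-simplices (6): [0,3,5], [0,3,6], [1,2,6], [3,4,5], [3,4,6], [3,4,7]

giving chain groups C_0 ≅ Z^8, C_1 ≅ Z^15, C_2 ≅ Z^6.

∂_1: C_1 → C_0 is given by ∂[p,q] = [q] − [p].
As a 8×15 matrix over Z this has rank 7, with invariant factors (1,1,1,1,1,1,1).

∂_2: C_2 → C_1 maps a triangle to the signed sum of its edges. For instance
  ∂[0,3,6] = [3,6] − [0,6] + [0,3],
  ∂[1,2,6] = [2,6] − [1,6] + [1,2].
As a 15×6 matrix over Z this has rank 6, with invariant factors (1,1,1,1,1,1).

Now H_k = ker ∂_k / im ∂_{k+1}, so:

  H_0: rank C_0 − rank ∂_1 = 8 − 7 = 1, and the invariant factors of ∂_1 are all 1, so H_0 ≅ Z.
  H_1: rank ker ∂_1 − rank ∂_2 = (15 − 7) − 6 = 2, and the invariant factors of ∂_2 are all 1, so H_1 ≅ Z^2.
  H_2: rank ker ∂_2 − rank ∂_3 = (6 − 6) − 0 = 0, and there is no ∂_3, so H_2 ≅ 0.

H_0 ≅ Z,  H_1 ≅ Z^2,  H_2 = 0.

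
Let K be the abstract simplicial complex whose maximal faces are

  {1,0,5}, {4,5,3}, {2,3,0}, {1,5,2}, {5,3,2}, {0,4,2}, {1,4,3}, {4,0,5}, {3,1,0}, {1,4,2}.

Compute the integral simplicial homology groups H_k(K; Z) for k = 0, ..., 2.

Fix the vertex order 0 < 1 < 2 < 3 < 4 < 5 and write every simplex with vertices in increasing order. Then dim K = 2 and the simplices of K are:

  0-simplices (6): [0], [1], [2], [3], [4], [5]
  1-simplices (15): [0,1], [0,2], [0,3], [0,4], [0,5], [1,2], [1,3], [1,4], [1,5], [2,3], [2,4], [2,5], [3,4], [3,5], [4,5]
  2-simplices (10): [0,1,3], [0,1,5], [0,2,3], [0,2,4], [0,4,5], [1,2,4], [1,2,5], [1,3,4], [2,3,5], [3,4,5]

giving chain groups C_0 ≅ Z^6, C_1 ≅ Z^15, C_2 ≅ Z^10.

The boundary map ∂_1: C_1 → C_0 is given by ∂[p,q] = [q] − [p]. For instance
  ∂[2,3] = [3] − [2].
As a 6×15 matrix over Z this has rank 5, with invariant factors (1,1,1,1,1).

∂_2: C_2 → C_1 acts by ∂[p,q,r] = [q,r] − [p,r] + [p,q]. For instance
  ∂[0,1,5] = [1,5] − [0,5] + [0,1],
  ∂[0,1,3] = [1,3] − [0,3] + [0,1].
This gives a 15×10 integer matrix of rank 10; reducing to Smith normal form yields diagonal entries (1,1,1,1,1,1,1,1,1,2).

Computing H_k = (kernel of ∂_k) / (image of ∂_{k+1}):

  H_0: rank C_0 − rank ∂_1 = 6 − 5 = 1, and the invariant factors of ∂_1 are all 1, so H_0 = Z.
  H_1: rank ker ∂_1 − rank ∂_2 = (15 − 5) − 10 = 0, and ∂_2 has invariant factor 2 > 1, so H_1 = Z/2.
  H_2: rank ker ∂_2 − rank ∂_3 = (10 − 10) − 0 = 0, and there is no ∂_3, so H_2 = 0.

(K is a triangulation of the real projective plane RP^2.)

H_0 = Z,  H_1 = Z/2,  H_2 = 0.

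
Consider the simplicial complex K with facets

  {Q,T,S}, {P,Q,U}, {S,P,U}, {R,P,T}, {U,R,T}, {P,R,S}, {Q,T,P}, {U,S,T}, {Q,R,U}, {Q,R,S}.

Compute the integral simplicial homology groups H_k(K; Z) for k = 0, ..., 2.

Order the vertices as P < Q < R < S < T < U. Listing each simplex with vertices in this order, K has dimension 2 with simplices:

  0-simplices (6): P, Q, R, S, T, U
  1-simplices (15): PQ, PR, PS, PT, PU, QR, QS, QT, QU, RS, RT, RU, ST, SU, TU
  2-simplices (10): PQT, PQU, PRS, PRT, PSU, QRS, QRU, QST, RTU, STU

giving chain groups C_0 ≅ Z^6, C_1 ≅ Z^15, C_2 ≅ Z^10.

∂_1: C_1 → C_0 is given by ∂[p,q] = [q] − [p].
As a 6×15 matrix over Z this has rank 5, with invariant factors (1,1,1,1,1).

The boundary map ∂_2: C_2 → C_1 maps a triangle to the signed sum of its edges. For instance
  ∂STU = TU − SU + ST,
  ∂PQU = QU − PU + PQ.
The 15×10 boundary matrix has rank 10 and Smith normal form diag(1,1,1,1,1,1,1,1,1,2).

Reading off H_k = ker ∂_k / im ∂_{k+1}:

  H_0: rank C_0 − rank ∂_1 = 6 − 5 = 1, and the invariant factors of ∂_1 are all 1, so H_0 = Z.
  H_1: rank ker ∂_1 − rank ∂_2 = (15 − 5) − 10 = 0, and ∂_2 has invariant factor 2 > 1, so H_1 = Z/2.
  H_2: rank ker ∂_2 − rank ∂_3 = (10 − 10) − 0 = 0, and there is no ∂_3, so H_2 = 0.

H_0 = Z,  H_1 = Z/2,  H_2 = 0.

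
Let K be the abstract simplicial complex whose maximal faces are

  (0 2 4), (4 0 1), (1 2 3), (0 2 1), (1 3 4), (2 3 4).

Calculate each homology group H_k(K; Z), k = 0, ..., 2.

Order the vertices as 0 < 1 < 2 < 3 < 4. Listing each simplex with vertices in this order, K has dimension 2 with simplices:

  0-simplices (5): [0], [1], [2], [3], [4]
  1-simplices (9): [0,1], [0,2], [0,4], [1,2], [1,3], [1,4], [2,3], [2,4], [3,4]
  2-simplices (6): [0,1,2], [0,1,4], [0,2,4], [1,2,3], [1,3,4], [2,3,4]

giving chain groups C_0 ≅ Z^5, C_1 ≅ Z^9, C_2 ≅ Z^6.

Boundary ∂_1: C_1 → C_0 maps an edge to its endpoints' difference, ∂[p,q] = q − p. For instance
  ∂[1,3] = [3] − [1].
This gives a 5×9 integer matrix of rank 4; reducing to Smith normal form yields diagonal entries (1,1,1,1).

The boundary map ∂_2: C_2 → C_1 acts by ∂[p,q,r] = [q,r] − [p,r] + [p,q]. For instance
  ∂[0,1,2] = [1,2] − [0,2] + [0,1],
  ∂[2,3,4] = [3,4] − [2,4] + [2,3].
The 9×6 boundary matrix has rank 5 and Smith normal form diag(1,1,1,1,1).

Reading off H_k = ker ∂_k / im ∂_{k+1}:

  H_0: rank C_0 − rank ∂_1 = 5 − 4 = 1, and the invariant factors of ∂_1 are all 1, so H_0 = Z.
  H_1: rank ker ∂_1 − rank ∂_2 = (9 − 4) − 5 = 0, and the invariant factors of ∂_2 are all 1, so H_1 = 0.
  H_2: rank ker ∂_2 − rank ∂_3 = (6 − 5) − 0 = 1, and there is no ∂_3, so H_2 = Z.

As a check, the Euler characteristic is 5 − 9 + 6 = 2, which agrees with 1 − 0 + 1 = 2.
(K is a triangulation of the 2-sphere S^2.)

H_0 ≅ Z,  H_1 = 0,  H_2 ≅ Z.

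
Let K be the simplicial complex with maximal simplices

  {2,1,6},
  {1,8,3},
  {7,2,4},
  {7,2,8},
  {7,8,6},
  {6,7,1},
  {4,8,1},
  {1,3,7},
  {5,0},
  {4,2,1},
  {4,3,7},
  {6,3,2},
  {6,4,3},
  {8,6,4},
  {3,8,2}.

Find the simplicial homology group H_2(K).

H_2 = Z.

We work with the vertex ordering 0 < 1 < 2 < 3 < 4 < 5 < 6 < 7 < 8. The simplices of K, each written with vertices in increasing order, are:

  0-simplices (9): [0], [1], [2], [3], [4], [5], [6], [7], [8]
  1-simplices (22): [0,5], [1,2], [1,3], [1,4], [1,6], [1,7], [1,8], [2,3], [2,4], [2,6], [2,7], [2,8], [3,4], [3,6], [3,7], [3,8], [4,6], [4,7], [4,8], [6,7], [6,8], [7,8]
  2-simplices (14): [1,2,4], [1,2,6], [1,3,7], [1,3,8], [1,4,8], [1,6,7], [2,3,6], [2,3,8], [2,4,7], [2,7,8], [3,4,6], [3,4,7], [4,6,8], [6,7,8]

Hence C_0 ≅ Z^9, C_1 ≅ Z^22, C_2 ≅ Z^14.

∂_1: C_1 → C_0 sends each edge [p,q] (with p < q) to q − p.
As a 9×22 matrix over Z this has rank 7, with invariant factors (1,1,1,1,1,1,1).

Boundary ∂_2: C_2 → C_1 maps a triangle to the signed sum of its edges. For instance
  ∂[1,3,8] = [3,8] − [1,8] + [1,3],
  ∂[1,2,4] = [2,4] − [1,4] + [1,2].
As a 22×14 matrix over Z this has rank 13, with invariant factors (1,1,1,1,1,1,1,1,1,1,1,1,1).

From H_k ≅ ker(∂_k) / im(∂_{k+1}) we obtain:

  H_2: rank ker ∂_2 − rank ∂_3 = (14 − 13) − 0 = 1, and there is no ∂_3, so H_2 = Z.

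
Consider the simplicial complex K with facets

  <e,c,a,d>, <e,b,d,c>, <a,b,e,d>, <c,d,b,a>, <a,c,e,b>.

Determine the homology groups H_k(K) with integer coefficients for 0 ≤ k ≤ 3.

Take the total order a < b < c < d < e on the vertex set. Then K (dimension 3) consists of the simplices:

  0-simplices (5): a, b, c, d, e
  1-simplices (10): ab, ac, ad, ae, bc, bd, be, cd, ce, de
  2-simplices (10): abc, abd, abe, acd, ace, ade, bcd, bce, bde, cde
  3-simplices (5): abcd, abce, abde, acde, bcde

so the chain groups are C_0 ≅ Z^5, C_1 ≅ Z^10, C_2 ≅ Z^10, C_3 ≅ Z^5.

The boundary map ∂_1: C_1 → C_0 sends each edge [p,q] (with p < q) to q − p. For instance
  ∂cd = d − c.
The 5×10 boundary matrix has rank 4 and Smith normal form diag(1,1,1,1).

∂_2: C_2 → C_1 sends each 2-simplex [p,q,r] to [q,r] − [p,r] + [p,q]. For instance
  ∂bce = ce − be + bc,
  ∂bcd = cd − bd + bc.
As a 10×10 matrix over Z this has rank 6, with invariant factors (1,1,1,1,1,1).

∂_3: C_3 → C_2 sends each 3-simplex σ to the alternating sum Σ_i (−1)^i (σ with its i-th vertex removed). For instance
  ∂abcd = bcd − acd + abd − abc,
  ∂abde = bde − ade + abe − abd.
As a 10×5 matrix over Z this has rank 4, with invariant factors (1,1,1,1).

Computing H_k = (kernel of ∂_k) / (image of ∂_{k+1}):

  H_0: rank C_0 − rank ∂_1 = 5 − 4 = 1, and the invariant factors of ∂_1 are all 1, so H_0 ≅ Z.
  H_1: rank ker ∂_1 − rank ∂_2 = (10 − 4) − 6 = 0, and the invariant factors of ∂_2 are all 1, so H_1 ≅ 0.
  H_2: rank ker ∂_2 − rank ∂_3 = (10 − 6) − 4 = 0, and the invariant factors of ∂_3 are all 1, so H_2 ≅ 0.
  H_3: rank ker ∂_3 − rank ∂_4 = (5 − 4) − 0 = 1, and there is no ∂_4, so H_3 ≅ Z.

(K is a triangulation of the 3-sphere S^3.)

H_0 ≅ Z,  H_1 = 0,  H_2 = 0,  H_3 ≅ Z.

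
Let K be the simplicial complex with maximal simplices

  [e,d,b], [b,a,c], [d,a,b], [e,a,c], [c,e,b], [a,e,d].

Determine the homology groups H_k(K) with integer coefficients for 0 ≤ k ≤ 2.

H_0 = Z,  H_1 = 0,  H_2 = Z.

Take the total order a < b < c < d < e on the vertex set. Then K (dimension 2) consists of the simplices:

  0-simplices (5): a, b, c, d, e
  1-simplices (9): ab, ac, ad, ae, bc, bd, be, ce, de
  2-simplices (6): abc, abd, ace, ade, bce, bde

Hence C_0 ≅ Z^5, C_1 ≅ Z^9, C_2 ≅ Z^6.

The boundary map ∂_1: C_1 → C_0 sends each edge [p,q] (with p < q) to q − p. For instance
  ∂ab = b − a.
The 5×9 boundary matrix has rank 4 and Smith normal form diag(1,1,1,1).

The boundary map ∂_2: C_2 → C_1 maps a triangle to the signed sum of its edges. For instance
  ∂abd = bd − ad + ab,
  ∂bde = de − be + bd.
The 9×6 boundary matrix has rank 5 and Smith normal form diag(1,1,1,1,1).

From H_k ≅ ker(∂_k) / im(∂_{k+1}) we obtain:

  H_0: rank C_0 − rank ∂_1 = 5 − 4 = 1, and the invariant factors of ∂_1 are all 1, so H_0 ≅ Z.
  H_1: rank ker ∂_1 − rank ∂_2 = (9 − 4) − 5 = 0, and the invariant factors of ∂_2 are all 1, so H_1 ≅ 0.
  H_2: rank ker ∂_2 − rank ∂_3 = (6 − 5) − 0 = 1, and there is no ∂_3, so H_2 ≅ Z.

As a check, the Euler characteristic is 5 − 9 + 6 = 2, which agrees with 1 − 0 + 1 = 2.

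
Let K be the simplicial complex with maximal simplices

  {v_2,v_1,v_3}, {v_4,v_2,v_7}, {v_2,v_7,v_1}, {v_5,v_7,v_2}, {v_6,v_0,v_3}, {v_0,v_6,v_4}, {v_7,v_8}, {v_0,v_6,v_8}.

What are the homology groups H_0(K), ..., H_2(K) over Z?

H_0 ≅ Z,  H_1 ≅ Z^2,  H_2 = 0.

Fix the vertex order v_0 < v_1 < v_2 < v_3 < v_4 < v_5 < v_6 < v_7 < v_8 and write every simplex with vertices in increasing order. Then dim K = 2 and the simplices of K are:

  0-simplices (9): [v_0], [v_1], [v_2], [v_3], [v_4], [v_5], [v_6], [v_7], [v_8]
  1-simplices (17): (17 of them)
  2-simplices (7): [v_0,v_3,v_6], [v_0,v_4,v_6], [v_0,v_6,v_8], [v_1,v_2,v_3], [v_1,v_2,v_7], [v_2,v_4,v_7], [v_2,v_5,v_7]

Hence C_0 ≅ Z^9, C_1 ≅ Z^17, C_2 ≅ Z^7.

The boundary map ∂_1: C_1 → C_0 sends each edge [p,q] (with p < q) to q − p. For instance
  ∂[v_0,v_6] = [v_6] − [v_0].
This gives a 9×17 integer matrix of rank 8; reducing to Smith normal form yields diagonal entries (1,1,1,1,1,1,1,1).

∂_2: C_2 → C_1 acts by ∂[p,q,r] = [q,r] − [p,r] + [p,q]. For instance
  ∂[v_0,v_4,v_6] = [v_4,v_6] − [v_0,v_6] + [v_0,v_4],
  ∂[v_1,v_2,v_3] = [v_2,v_3] − [v_1,v_3] + [v_1,v_2].
This gives a 17×7 integer matrix of rank 7; reducing to Smith normal form yields diagonal entries (1,1,1,1,1,1,1).

From H_k ≅ ker(∂_k) / im(∂_{k+1}) we obtain:

  H_0: rank C_0 − rank ∂_1 = 9 − 8 = 1, and the invariant factors of ∂_1 are all 1, so H_0 ≅ Z.
  H_1: rank ker ∂_1 − rank ∂_2 = (17 − 8) − 7 = 2, and the invariant factors of ∂_2 are all 1, so H_1 ≅ Z^2.
  H_2: rank ker ∂_2 − rank ∂_3 = (7 − 7) − 0 = 0, and there is no ∂_3, so H_2 ≅ 0.

As a check, the Euler characteristic is 9 − 17 + 7 = -1, which agrees with 1 − 2 + 0 = -1.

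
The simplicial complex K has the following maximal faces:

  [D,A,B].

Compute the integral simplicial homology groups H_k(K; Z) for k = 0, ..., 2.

K has 3 vertices, 3 edges, 1 triangle.
rank ∂_0 = 0, rank ∂_1 = 2 ⇒ b_0 = 3 − 0 − 2 = 1; all invariant factors of ∂_1 are 1 so no torsion. So H_0 = Z.
rank ∂_1 = 2, rank ∂_2 = 1 ⇒ b_1 = 3 − 2 − 1 = 0; all invariant factors of ∂_2 are 1 so no torsion. So H_1 = 0.
rank ∂_2 = 1, rank ∂_3 = 0 ⇒ b_2 = 1 − 1 − 0 = 0. So H_2 = 0.

H_0 = Z,  H_1 = 0,  H_2 = 0.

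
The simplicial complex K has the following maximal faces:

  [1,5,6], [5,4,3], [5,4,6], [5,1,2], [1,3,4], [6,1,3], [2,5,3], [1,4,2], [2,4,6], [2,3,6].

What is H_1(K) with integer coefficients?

H_1 ≅ Z_2.

Order the vertices as 1 < 2 < 3 < 4 < 5 < 6. Listing each simplex with vertices in this order, K has dimension 2 with simplices:

  0-simplices (6): [1], [2], [3], [4], [5], [6]
  1-simplices (15): [1,2], [1,3], [1,4], [1,5], [1,6], [2,3], [2,4], [2,5], [2,6], [3,4], [3,5], [3,6], [4,5], [4,6], [5,6]
  2-simplices (10): [1,2,4], [1,2,5], [1,3,4], [1,3,6], [1,5,6], [2,3,5], [2,3,6], [2,4,6], [3,4,5], [4,5,6]

giving chain groups C_0 ≅ Z^6, C_1 ≅ Z^15, C_2 ≅ Z^10.

∂_1: C_1 → C_0 sends each edge [p,q] (with p < q) to q − p. For instance
  ∂[3,5] = [5] − [3].
The resulting 6×15 matrix has rank 5, and its Smith normal form has invariant factors (1,1,1,1,1).

Boundary ∂_2: C_2 → C_1 acts by ∂[p,q,r] = [q,r] − [p,r] + [p,q]. For instance
  ∂[2,3,5] = [3,5] − [2,5] + [2,3],
  ∂[1,2,5] = [2,5] − [1,5] + [1,2].
The 15×10 boundary matrix has rank 10 and Smith normal form diag(1,1,1,1,1,1,1,1,1,2).

Computing H_k = (kernel of ∂_k) / (image of ∂_{k+1}):

  H_1: rank ker ∂_1 − rank ∂_2 = (15 − 5) − 10 = 0, and ∂_2 has invariant factor 2 > 1, so H_1 = Z_2.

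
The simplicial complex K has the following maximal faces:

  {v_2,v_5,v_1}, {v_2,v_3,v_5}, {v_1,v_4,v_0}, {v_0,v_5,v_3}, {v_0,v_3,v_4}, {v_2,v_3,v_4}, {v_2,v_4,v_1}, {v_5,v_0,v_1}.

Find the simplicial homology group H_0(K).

H_0 ≅ Z.

Order the vertices as v_0 < v_1 < v_2 < v_3 < v_4 < v_5. Listing each simplex with vertices in this order, K has dimension 2 with simplices:

  0-simplices (6): [v_0], [v_1], [v_2], [v_3], [v_4], [v_5]
  1-simplices (12): [v_0,v_1], [v_0,v_3], [v_0,v_4], [v_0,v_5], [v_1,v_2], [v_1,v_4], [v_1,v_5], [v_2,v_3], [v_2,v_4], [v_2,v_5], [v_3,v_4], [v_3,v_5]
  2-simplices (8): [v_0,v_1,v_4], [v_0,v_1,v_5], [v_0,v_3,v_4], [v_0,v_3,v_5], [v_1,v_2,v_4], [v_1,v_2,v_5], [v_2,v_3,v_4], [v_2,v_3,v_5]

giving chain groups C_0 ≅ Z^6, C_1 ≅ Z^12, C_2 ≅ Z^8.

Boundary ∂_1: C_1 → C_0 maps an edge to its endpoints' difference, ∂[p,q] = q − p. For instance
  ∂[v_3,v_4] = [v_4] − [v_3].
The resulting 6×12 matrix has rank 5, and its Smith normal form has invariant factors (1,1,1,1,1).

∂_2: C_2 → C_1 acts by ∂[p,q,r] = [q,r] − [p,r] + [p,q]. For instance
  ∂[v_0,v_3,v_4] = [v_3,v_4] − [v_0,v_4] + [v_0,v_3],
  ∂[v_1,v_2,v_4] = [v_2,v_4] − [v_1,v_4] + [v_1,v_2].
As a 12×8 matrix over Z this has rank 7, with invariant factors (1,1,1,1,1,1,1).

Computing H_k = (kernel of ∂_k) / (image of ∂_{k+1}):

  H_0: rank C_0 − rank ∂_1 = 6 − 5 = 1, and the invariant factors of ∂_1 are all 1, so H_0 = Z.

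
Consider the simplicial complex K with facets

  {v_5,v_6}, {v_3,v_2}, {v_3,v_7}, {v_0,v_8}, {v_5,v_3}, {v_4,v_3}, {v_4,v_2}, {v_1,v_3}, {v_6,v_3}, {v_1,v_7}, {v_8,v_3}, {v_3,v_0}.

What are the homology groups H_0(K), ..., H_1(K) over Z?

Order the vertices as v_0 < v_1 < v_2 < v_3 < v_4 < v_5 < v_6 < v_7 < v_8. Listing each simplex with vertices in this order, K has dimension 1 with simplices:

  0-simplices (9): [v_0], [v_1], [v_2], [v_3], [v_4], [v_5], [v_6], [v_7], [v_8]
  1-simplices (12): [v_0,v_3], [v_0,v_8], [v_1,v_3], [v_1,v_7], [v_2,v_3], [v_2,v_4], [v_3,v_4], [v_3,v_5], [v_3,v_6], [v_3,v_7], [v_3,v_8], [v_5,v_6]

so the chain groups are C_0 ≅ Z^9, C_1 ≅ Z^12.

∂_1: C_1 → C_0 maps an edge to its endpoints' difference, ∂[p,q] = q − p. For instance
  ∂[v_1,v_3] = [v_3] − [v_1].
The 9×12 boundary matrix has rank 8 and Smith normal form diag(1,1,1,1,1,1,1,1).

Computing H_k = (kernel of ∂_k) / (image of ∂_{k+1}):

  H_0: rank C_0 − rank ∂_1 = 9 − 8 = 1, and the invariant factors of ∂_1 are all 1, so H_0 ≅ Z.
  H_1: rank ker ∂_1 − rank ∂_2 = (12 − 8) − 0 = 4, and there is no ∂_2, so H_1 ≅ Z^4.

H_0 = Z,  H_1 = Z^4.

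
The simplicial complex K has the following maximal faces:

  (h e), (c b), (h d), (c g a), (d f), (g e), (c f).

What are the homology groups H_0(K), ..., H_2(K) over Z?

We work with the vertex ordering a < b < c < d < e < f < g < h. The simplices of K, each written with vertices in increasing order, are:

  0-simplices (8): a, b, c, d, e, f, g, h
  1-simplices (9): ac, ag, bc, cf, cg, df, dh, eg, eh
  2-simplices (1): acg

giving chain groups C_0 ≅ Z^8, C_1 ≅ Z^9, C_2 ≅ Z^1.

The boundary map ∂_1: C_1 → C_0 is given by ∂[p,q] = [q] − [p].
The 8×9 boundary matrix has rank 7 and Smith normal form diag(1,1,1,1,1,1,1).

Boundary ∂_2: C_2 → C_1 acts by ∂[p,q,r] = [q,r] − [p,r] + [p,q]. For instance
  ∂acg = cg − ag + ac.
The 9×1 boundary matrix has rank 1 and Smith normal form diag(1).

Reading off H_k = ker ∂_k / im ∂_{k+1}:

  H_0: rank C_0 − rank ∂_1 = 8 − 7 = 1, and the invariant factors of ∂_1 are all 1, so H_0 = Z.
  H_1: rank ker ∂_1 − rank ∂_2 = (9 − 7) − 1 = 1, and the invariant factors of ∂_2 are all 1, so H_1 = Z.
  H_2: rank ker ∂_2 − rank ∂_3 = (1 − 1) − 0 = 0, and there is no ∂_3, so H_2 = 0.

H_0 ≅ Z,  H_1 ≅ Z,  H_2 = 0.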